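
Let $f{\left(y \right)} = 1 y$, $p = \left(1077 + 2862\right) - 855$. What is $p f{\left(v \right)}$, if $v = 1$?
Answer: $3084$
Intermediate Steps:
$p = 3084$ ($p = 3939 - 855 = 3084$)
$f{\left(y \right)} = y$
$p f{\left(v \right)} = 3084 \cdot 1 = 3084$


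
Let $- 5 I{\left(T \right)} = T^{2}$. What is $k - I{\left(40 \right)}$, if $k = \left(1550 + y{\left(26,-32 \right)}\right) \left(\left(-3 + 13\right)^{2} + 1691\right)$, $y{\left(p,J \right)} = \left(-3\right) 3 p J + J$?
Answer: $16130066$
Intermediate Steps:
$y{\left(p,J \right)} = J - 9 J p$ ($y{\left(p,J \right)} = - 9 p J + J = - 9 J p + J = J - 9 J p$)
$k = 16129746$ ($k = \left(1550 - 32 \left(1 - 234\right)\right) \left(\left(-3 + 13\right)^{2} + 1691\right) = \left(1550 - 32 \left(1 - 234\right)\right) \left(10^{2} + 1691\right) = \left(1550 - -7456\right) \left(100 + 1691\right) = \left(1550 + 7456\right) 1791 = 9006 \cdot 1791 = 16129746$)
$I{\left(T \right)} = - \frac{T^{2}}{5}$
$k - I{\left(40 \right)} = 16129746 - - \frac{40^{2}}{5} = 16129746 - \left(- \frac{1}{5}\right) 1600 = 16129746 - -320 = 16129746 + 320 = 16130066$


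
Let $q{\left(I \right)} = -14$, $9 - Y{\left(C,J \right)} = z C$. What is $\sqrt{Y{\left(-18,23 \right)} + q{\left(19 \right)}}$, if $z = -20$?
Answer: $i \sqrt{365} \approx 19.105 i$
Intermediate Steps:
$Y{\left(C,J \right)} = 9 + 20 C$ ($Y{\left(C,J \right)} = 9 - - 20 C = 9 + 20 C$)
$\sqrt{Y{\left(-18,23 \right)} + q{\left(19 \right)}} = \sqrt{\left(9 + 20 \left(-18\right)\right) - 14} = \sqrt{\left(9 - 360\right) - 14} = \sqrt{-351 - 14} = \sqrt{-365} = i \sqrt{365}$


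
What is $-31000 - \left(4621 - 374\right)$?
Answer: $-35247$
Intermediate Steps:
$-31000 - \left(4621 - 374\right) = -31000 - 4247 = -35247$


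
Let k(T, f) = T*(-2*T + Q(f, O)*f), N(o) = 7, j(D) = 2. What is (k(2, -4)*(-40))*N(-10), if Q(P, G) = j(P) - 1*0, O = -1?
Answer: 6720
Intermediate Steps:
Q(P, G) = 2 (Q(P, G) = 2 - 1*0 = 2 + 0 = 2)
k(T, f) = T*(-2*T + 2*f)
(k(2, -4)*(-40))*N(-10) = ((2*2*(-4 - 1*2))*(-40))*7 = ((2*2*(-4 - 2))*(-40))*7 = ((2*2*(-6))*(-40))*7 = -24*(-40)*7 = 960*7 = 6720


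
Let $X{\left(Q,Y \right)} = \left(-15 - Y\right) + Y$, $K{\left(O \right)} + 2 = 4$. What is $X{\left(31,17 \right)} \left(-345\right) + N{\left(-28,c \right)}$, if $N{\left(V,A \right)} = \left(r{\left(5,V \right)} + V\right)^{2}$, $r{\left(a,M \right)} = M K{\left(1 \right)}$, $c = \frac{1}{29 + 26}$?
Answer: $12231$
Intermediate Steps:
$c = \frac{1}{55} \approx 0.018182$
$K{\left(O \right)} = 2$ ($K{\left(O \right)} = -2 + 4 = 2$)
$r{\left(a,M \right)} = 2 M$ ($r{\left(a,M \right)} = M 2 = 2 M$)
$N{\left(V,A \right)} = 9 V^{2}$ ($N{\left(V,A \right)} = \left(2 V + V\right)^{2} = \left(3 V\right)^{2} = 9 V^{2}$)
$X{\left(Q,Y \right)} = -15$
$X{\left(31,17 \right)} \left(-345\right) + N{\left(-28,c \right)} = \left(-15\right) \left(-345\right) + 9 \left(-28\right)^{2} = 5175 + 9 \cdot 784 = 5175 + 7056 = 12231$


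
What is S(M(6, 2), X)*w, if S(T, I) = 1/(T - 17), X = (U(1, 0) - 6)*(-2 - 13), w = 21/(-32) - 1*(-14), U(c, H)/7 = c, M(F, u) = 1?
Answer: -427/512 ≈ -0.83398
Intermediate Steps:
U(c, H) = 7*c
w = 427/32 (w = 21*(-1/32) + 14 = -21/32 + 14 = 427/32 ≈ 13.344)
X = -15 (X = (7*1 - 6)*(-2 - 13) = (7 - 6)*(-15) = 1*(-15) = -15)
S(T, I) = 1/(-17 + T)
S(M(6, 2), X)*w = (427/32)/(-17 + 1) = (427/32)/(-16) = -1/16*427/32 = -427/512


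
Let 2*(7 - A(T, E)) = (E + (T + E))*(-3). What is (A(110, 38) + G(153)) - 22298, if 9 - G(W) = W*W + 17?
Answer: -45429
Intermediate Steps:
A(T, E) = 7 + 3*E + 3*T/2 (A(T, E) = 7 - (E + (T + E))*(-3)/2 = 7 - (E + (E + T))*(-3)/2 = 7 - (T + 2*E)*(-3)/2 = 7 - (-6*E - 3*T)/2 = 7 + (3*E + 3*T/2) = 7 + 3*E + 3*T/2)
G(W) = -8 - W² (G(W) = 9 - (W*W + 17) = 9 - (W² + 17) = 9 - (17 + W²) = 9 + (-17 - W²) = -8 - W²)
(A(110, 38) + G(153)) - 22298 = ((7 + 3*38 + (3/2)*110) + (-8 - 1*153²)) - 22298 = ((7 + 114 + 165) + (-8 - 1*23409)) - 22298 = (286 + (-8 - 23409)) - 22298 = (286 - 23417) - 22298 = -23131 - 22298 = -45429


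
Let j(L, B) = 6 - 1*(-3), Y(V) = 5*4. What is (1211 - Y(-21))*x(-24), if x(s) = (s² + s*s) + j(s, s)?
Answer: 1382751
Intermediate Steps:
Y(V) = 20
j(L, B) = 9 (j(L, B) = 6 + 3 = 9)
x(s) = 9 + 2*s² (x(s) = (s² + s*s) + 9 = (s² + s²) + 9 = 2*s² + 9 = 9 + 2*s²)
(1211 - Y(-21))*x(-24) = (1211 - 1*20)*(9 + 2*(-24)²) = (1211 - 20)*(9 + 2*576) = 1191*(9 + 1152) = 1191*1161 = 1382751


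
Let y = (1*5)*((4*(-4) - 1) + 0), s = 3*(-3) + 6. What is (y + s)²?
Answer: 7744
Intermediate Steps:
s = -3 (s = -9 + 6 = -3)
y = -85 (y = 5*((-16 - 1) + 0) = 5*(-17 + 0) = 5*(-17) = -85)
(y + s)² = (-85 - 3)² = (-88)² = 7744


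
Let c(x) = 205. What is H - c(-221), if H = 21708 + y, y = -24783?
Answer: -3280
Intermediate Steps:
H = -3075 (H = 21708 - 24783 = -3075)
H - c(-221) = -3075 - 1*205 = -3075 - 205 = -3280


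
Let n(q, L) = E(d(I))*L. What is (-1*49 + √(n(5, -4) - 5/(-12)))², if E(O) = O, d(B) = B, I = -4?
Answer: (294 - √591)²/36 ≈ 2020.3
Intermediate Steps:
n(q, L) = -4*L
(-1*49 + √(n(5, -4) - 5/(-12)))² = (-1*49 + √(-4*(-4) - 5/(-12)))² = (-49 + √(16 - 5*(-1/12)))² = (-49 + √(16 + 5/12))² = (-49 + √(197/12))² = (-49 + √591/6)²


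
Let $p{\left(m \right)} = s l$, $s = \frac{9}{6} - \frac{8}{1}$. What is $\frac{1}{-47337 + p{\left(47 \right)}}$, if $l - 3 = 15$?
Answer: $- \frac{1}{47454} \approx -2.1073 \cdot 10^{-5}$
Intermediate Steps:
$s = - \frac{13}{2}$ ($s = 9 \cdot \frac{1}{6} - 8 = \frac{3}{2} - 8 = - \frac{13}{2} \approx -6.5$)
$l = 18$ ($l = 3 + 15 = 18$)
$p{\left(m \right)} = -117$ ($p{\left(m \right)} = \left(- \frac{13}{2}\right) 18 = -117$)
$\frac{1}{-47337 + p{\left(47 \right)}} = \frac{1}{-47337 - 117} = \frac{1}{-47454} = - \frac{1}{47454}$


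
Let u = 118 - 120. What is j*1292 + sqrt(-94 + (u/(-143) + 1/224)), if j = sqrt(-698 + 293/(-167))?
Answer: I*(167*sqrt(6026854834) + 10346336*sqrt(19515453))/1337336 ≈ 34187.0*I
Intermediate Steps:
u = -2
j = I*sqrt(19515453)/167 (j = sqrt(-698 + 293*(-1/167)) = sqrt(-698 - 293/167) = sqrt(-116859/167) = I*sqrt(19515453)/167 ≈ 26.453*I)
j*1292 + sqrt(-94 + (u/(-143) + 1/224)) = (I*sqrt(19515453)/167)*1292 + sqrt(-94 + (-2/(-143) + 1/224)) = 1292*I*sqrt(19515453)/167 + sqrt(-94 + (-2*(-1/143) + 1*(1/224))) = 1292*I*sqrt(19515453)/167 + sqrt(-94 + (2/143 + 1/224)) = 1292*I*sqrt(19515453)/167 + sqrt(-94 + 591/32032) = 1292*I*sqrt(19515453)/167 + sqrt(-3010417/32032) = 1292*I*sqrt(19515453)/167 + I*sqrt(6026854834)/8008 = I*sqrt(6026854834)/8008 + 1292*I*sqrt(19515453)/167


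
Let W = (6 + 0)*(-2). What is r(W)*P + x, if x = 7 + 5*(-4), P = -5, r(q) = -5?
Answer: 12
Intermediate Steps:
W = -12 (W = 6*(-2) = -12)
x = -13 (x = 7 - 20 = -13)
r(W)*P + x = -5*(-5) - 13 = 25 - 13 = 12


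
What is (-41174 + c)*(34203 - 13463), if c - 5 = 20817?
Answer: -422100480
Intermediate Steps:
c = 20822 (c = 5 + 20817 = 20822)
(-41174 + c)*(34203 - 13463) = (-41174 + 20822)*(34203 - 13463) = -20352*20740 = -422100480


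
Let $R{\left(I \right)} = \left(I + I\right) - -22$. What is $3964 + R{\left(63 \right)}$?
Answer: $4112$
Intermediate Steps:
$R{\left(I \right)} = 22 + 2 I$ ($R{\left(I \right)} = 2 I + 22 = 22 + 2 I$)
$3964 + R{\left(63 \right)} = 3964 + \left(22 + 2 \cdot 63\right) = 3964 + \left(22 + 126\right) = 3964 + 148 = 4112$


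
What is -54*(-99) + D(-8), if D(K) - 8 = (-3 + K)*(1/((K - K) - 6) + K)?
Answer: 32663/6 ≈ 5443.8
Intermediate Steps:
D(K) = 8 + (-3 + K)*(-⅙ + K) (D(K) = 8 + (-3 + K)*(1/((K - K) - 6) + K) = 8 + (-3 + K)*(1/(0 - 6) + K) = 8 + (-3 + K)*(1/(-6) + K) = 8 + (-3 + K)*(-⅙ + K))
-54*(-99) + D(-8) = -54*(-99) + (17/2 + (-8)² - 19/6*(-8)) = 5346 + (17/2 + 64 + 76/3) = 5346 + 587/6 = 32663/6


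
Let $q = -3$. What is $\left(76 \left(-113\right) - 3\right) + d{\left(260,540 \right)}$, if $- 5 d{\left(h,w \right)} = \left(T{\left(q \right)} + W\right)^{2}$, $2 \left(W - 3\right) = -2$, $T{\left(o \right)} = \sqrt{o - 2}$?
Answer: $- \frac{42954}{5} - \frac{4 i \sqrt{5}}{5} \approx -8590.8 - 1.7889 i$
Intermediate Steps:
$T{\left(o \right)} = \sqrt{-2 + o}$
$W = 2$ ($W = 3 + \frac{1}{2} \left(-2\right) = 3 - 1 = 2$)
$d{\left(h,w \right)} = - \frac{\left(2 + i \sqrt{5}\right)^{2}}{5}$ ($d{\left(h,w \right)} = - \frac{\left(\sqrt{-2 - 3} + 2\right)^{2}}{5} = - \frac{\left(\sqrt{-5} + 2\right)^{2}}{5} = - \frac{\left(i \sqrt{5} + 2\right)^{2}}{5} = - \frac{\left(2 + i \sqrt{5}\right)^{2}}{5}$)
$\left(76 \left(-113\right) - 3\right) + d{\left(260,540 \right)} = \left(76 \left(-113\right) - 3\right) + \left(\frac{1}{5} - \frac{4 i \sqrt{5}}{5}\right) = \left(-8588 - 3\right) + \left(\frac{1}{5} - \frac{4 i \sqrt{5}}{5}\right) = -8591 + \left(\frac{1}{5} - \frac{4 i \sqrt{5}}{5}\right) = - \frac{42954}{5} - \frac{4 i \sqrt{5}}{5}$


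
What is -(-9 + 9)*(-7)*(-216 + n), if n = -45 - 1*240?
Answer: 0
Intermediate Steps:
n = -285 (n = -45 - 240 = -285)
-(-9 + 9)*(-7)*(-216 + n) = -(-9 + 9)*(-7)*(-216 - 285) = -0*(-7)*(-501) = -0*(-501) = -1*0 = 0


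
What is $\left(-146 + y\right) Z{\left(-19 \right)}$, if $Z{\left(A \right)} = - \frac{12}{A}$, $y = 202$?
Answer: $\frac{672}{19} \approx 35.368$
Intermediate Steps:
$\left(-146 + y\right) Z{\left(-19 \right)} = \left(-146 + 202\right) \left(- \frac{12}{-19}\right) = 56 \left(\left(-12\right) \left(- \frac{1}{19}\right)\right) = 56 \cdot \frac{12}{19} = \frac{672}{19}$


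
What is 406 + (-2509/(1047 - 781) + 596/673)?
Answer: 71151287/179018 ≈ 397.45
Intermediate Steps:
406 + (-2509/(1047 - 781) + 596/673) = 406 + (-2509/266 + 596*(1/673)) = 406 + (-2509*1/266 + 596/673) = 406 + (-2509/266 + 596/673) = 406 - 1530021/179018 = 71151287/179018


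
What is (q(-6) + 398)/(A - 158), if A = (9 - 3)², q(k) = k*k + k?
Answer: -214/61 ≈ -3.5082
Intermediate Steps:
q(k) = k + k² (q(k) = k² + k = k + k²)
A = 36 (A = 6² = 36)
(q(-6) + 398)/(A - 158) = (-6*(1 - 6) + 398)/(36 - 158) = (-6*(-5) + 398)/(-122) = (30 + 398)*(-1/122) = 428*(-1/122) = -214/61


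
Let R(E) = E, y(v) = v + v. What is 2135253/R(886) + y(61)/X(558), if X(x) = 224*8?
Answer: 956620367/396928 ≈ 2410.1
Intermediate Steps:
y(v) = 2*v
X(x) = 1792
2135253/R(886) + y(61)/X(558) = 2135253/886 + (2*61)/1792 = 2135253*(1/886) + 122*(1/1792) = 2135253/886 + 61/896 = 956620367/396928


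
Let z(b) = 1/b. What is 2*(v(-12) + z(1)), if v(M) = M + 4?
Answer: -14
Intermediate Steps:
v(M) = 4 + M
2*(v(-12) + z(1)) = 2*((4 - 12) + 1/1) = 2*(-8 + 1) = 2*(-7) = -14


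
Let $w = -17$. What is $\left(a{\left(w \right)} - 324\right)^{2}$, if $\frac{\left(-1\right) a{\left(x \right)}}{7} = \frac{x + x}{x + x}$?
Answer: $109561$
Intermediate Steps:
$a{\left(x \right)} = -7$ ($a{\left(x \right)} = - 7 \frac{x + x}{x + x} = - 7 \frac{2 x}{2 x} = - 7 \cdot 2 x \frac{1}{2 x} = \left(-7\right) 1 = -7$)
$\left(a{\left(w \right)} - 324\right)^{2} = \left(-7 - 324\right)^{2} = \left(-331\right)^{2} = 109561$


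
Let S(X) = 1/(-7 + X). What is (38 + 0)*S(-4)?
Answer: -38/11 ≈ -3.4545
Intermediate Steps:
(38 + 0)*S(-4) = (38 + 0)/(-7 - 4) = 38/(-11) = 38*(-1/11) = -38/11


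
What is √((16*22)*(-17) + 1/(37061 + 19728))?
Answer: 45*I*√9530046035/56789 ≈ 77.356*I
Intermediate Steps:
√((16*22)*(-17) + 1/(37061 + 19728)) = √(352*(-17) + 1/56789) = √(-5984 + 1/56789) = √(-339825375/56789) = 45*I*√9530046035/56789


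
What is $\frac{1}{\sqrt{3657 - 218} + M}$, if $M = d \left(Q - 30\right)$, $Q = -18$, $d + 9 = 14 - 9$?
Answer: $\frac{192}{33425} - \frac{\sqrt{3439}}{33425} \approx 0.0039897$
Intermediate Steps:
$d = -4$ ($d = -9 + \left(14 - 9\right) = -9 + 5 = -4$)
$M = 192$ ($M = - 4 \left(-18 - 30\right) = \left(-4\right) \left(-48\right) = 192$)
$\frac{1}{\sqrt{3657 - 218} + M} = \frac{1}{\sqrt{3657 - 218} + 192} = \frac{1}{\sqrt{3439} + 192} = \frac{1}{192 + \sqrt{3439}}$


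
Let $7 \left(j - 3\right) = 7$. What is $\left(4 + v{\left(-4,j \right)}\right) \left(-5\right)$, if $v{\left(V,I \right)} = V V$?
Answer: $-100$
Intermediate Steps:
$j = 4$ ($j = 3 + \frac{1}{7} \cdot 7 = 3 + 1 = 4$)
$v{\left(V,I \right)} = V^{2}$
$\left(4 + v{\left(-4,j \right)}\right) \left(-5\right) = \left(4 + \left(-4\right)^{2}\right) \left(-5\right) = \left(4 + 16\right) \left(-5\right) = 20 \left(-5\right) = -100$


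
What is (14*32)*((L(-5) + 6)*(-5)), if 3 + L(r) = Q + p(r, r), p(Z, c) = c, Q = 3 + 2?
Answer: -6720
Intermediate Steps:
Q = 5
L(r) = 2 + r (L(r) = -3 + (5 + r) = 2 + r)
(14*32)*((L(-5) + 6)*(-5)) = (14*32)*(((2 - 5) + 6)*(-5)) = 448*((-3 + 6)*(-5)) = 448*(3*(-5)) = 448*(-15) = -6720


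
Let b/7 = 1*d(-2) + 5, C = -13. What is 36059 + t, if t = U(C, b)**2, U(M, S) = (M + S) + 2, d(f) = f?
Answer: 36159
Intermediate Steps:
b = 21 (b = 7*(1*(-2) + 5) = 7*(-2 + 5) = 7*3 = 21)
U(M, S) = 2 + M + S
t = 100 (t = (2 - 13 + 21)**2 = 10**2 = 100)
36059 + t = 36059 + 100 = 36159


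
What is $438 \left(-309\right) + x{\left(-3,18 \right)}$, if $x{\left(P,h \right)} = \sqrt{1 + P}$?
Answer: $-135342 + i \sqrt{2} \approx -1.3534 \cdot 10^{5} + 1.4142 i$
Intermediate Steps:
$438 \left(-309\right) + x{\left(-3,18 \right)} = 438 \left(-309\right) + \sqrt{1 - 3} = -135342 + \sqrt{-2} = -135342 + i \sqrt{2}$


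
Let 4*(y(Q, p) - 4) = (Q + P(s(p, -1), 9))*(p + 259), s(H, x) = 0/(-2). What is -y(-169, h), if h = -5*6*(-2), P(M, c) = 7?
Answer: 25831/2 ≈ 12916.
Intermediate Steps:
s(H, x) = 0 (s(H, x) = 0*(-½) = 0)
h = 60 (h = -30*(-2) = 60)
y(Q, p) = 4 + (7 + Q)*(259 + p)/4 (y(Q, p) = 4 + ((Q + 7)*(p + 259))/4 = 4 + ((7 + Q)*(259 + p))/4 = 4 + (7 + Q)*(259 + p)/4)
-y(-169, h) = -(1829/4 + (7/4)*60 + (259/4)*(-169) + (¼)*(-169)*60) = -(1829/4 + 105 - 43771/4 - 2535) = -1*(-25831/2) = 25831/2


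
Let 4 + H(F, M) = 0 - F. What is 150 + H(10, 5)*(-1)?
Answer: 164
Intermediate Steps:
H(F, M) = -4 - F (H(F, M) = -4 + (0 - F) = -4 - F)
150 + H(10, 5)*(-1) = 150 + (-4 - 1*10)*(-1) = 150 + (-4 - 10)*(-1) = 150 - 14*(-1) = 150 + 14 = 164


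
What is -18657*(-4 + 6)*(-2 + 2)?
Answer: 0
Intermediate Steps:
-18657*(-4 + 6)*(-2 + 2) = -37314*0 = -18657*0 = 0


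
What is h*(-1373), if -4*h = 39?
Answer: 53547/4 ≈ 13387.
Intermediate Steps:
h = -39/4 (h = -¼*39 = -39/4 ≈ -9.7500)
h*(-1373) = -39/4*(-1373) = 53547/4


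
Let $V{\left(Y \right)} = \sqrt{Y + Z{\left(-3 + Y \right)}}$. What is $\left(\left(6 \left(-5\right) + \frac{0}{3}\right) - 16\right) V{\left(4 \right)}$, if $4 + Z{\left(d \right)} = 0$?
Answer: $0$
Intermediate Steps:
$Z{\left(d \right)} = -4$ ($Z{\left(d \right)} = -4 + 0 = -4$)
$V{\left(Y \right)} = \sqrt{-4 + Y}$ ($V{\left(Y \right)} = \sqrt{Y - 4} = \sqrt{-4 + Y}$)
$\left(\left(6 \left(-5\right) + \frac{0}{3}\right) - 16\right) V{\left(4 \right)} = \left(\left(6 \left(-5\right) + \frac{0}{3}\right) - 16\right) \sqrt{-4 + 4} = \left(\left(-30 + 0 \cdot \frac{1}{3}\right) - 16\right) \sqrt{0} = \left(\left(-30 + 0\right) - 16\right) 0 = \left(-30 - 16\right) 0 = \left(-46\right) 0 = 0$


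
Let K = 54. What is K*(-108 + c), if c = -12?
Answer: -6480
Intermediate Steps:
K*(-108 + c) = 54*(-108 - 12) = 54*(-120) = -6480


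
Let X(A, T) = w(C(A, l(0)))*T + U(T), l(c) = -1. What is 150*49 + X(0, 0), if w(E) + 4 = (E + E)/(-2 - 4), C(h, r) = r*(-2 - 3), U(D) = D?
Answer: 7350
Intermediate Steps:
C(h, r) = -5*r (C(h, r) = r*(-5) = -5*r)
w(E) = -4 - E/3 (w(E) = -4 + (E + E)/(-2 - 4) = -4 + (2*E)/(-6) = -4 + (2*E)*(-⅙) = -4 - E/3)
X(A, T) = -14*T/3 (X(A, T) = (-4 - (-5)*(-1)/3)*T + T = (-4 - ⅓*5)*T + T = (-4 - 5/3)*T + T = -17*T/3 + T = -14*T/3)
150*49 + X(0, 0) = 150*49 - 14/3*0 = 7350 + 0 = 7350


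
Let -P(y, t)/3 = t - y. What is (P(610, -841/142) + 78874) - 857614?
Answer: -110318697/142 ≈ -7.7689e+5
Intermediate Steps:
P(y, t) = -3*t + 3*y (P(y, t) = -3*(t - y) = -3*t + 3*y)
(P(610, -841/142) + 78874) - 857614 = ((-(-2523)/142 + 3*610) + 78874) - 857614 = ((-(-2523)/142 + 1830) + 78874) - 857614 = ((-3*(-841/142) + 1830) + 78874) - 857614 = ((2523/142 + 1830) + 78874) - 857614 = (262383/142 + 78874) - 857614 = 11462491/142 - 857614 = -110318697/142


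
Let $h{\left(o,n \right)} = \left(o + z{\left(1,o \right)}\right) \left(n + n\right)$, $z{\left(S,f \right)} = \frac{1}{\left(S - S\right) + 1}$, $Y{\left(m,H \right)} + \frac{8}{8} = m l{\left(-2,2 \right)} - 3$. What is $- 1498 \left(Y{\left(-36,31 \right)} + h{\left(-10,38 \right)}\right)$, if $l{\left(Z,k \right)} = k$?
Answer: $1138480$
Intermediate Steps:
$Y{\left(m,H \right)} = -4 + 2 m$ ($Y{\left(m,H \right)} = -1 + \left(m 2 - 3\right) = -1 + \left(2 m - 3\right) = -1 + \left(-3 + 2 m\right) = -4 + 2 m$)
$z{\left(S,f \right)} = 1$ ($z{\left(S,f \right)} = \frac{1}{0 + 1} = 1^{-1} = 1$)
$h{\left(o,n \right)} = 2 n \left(1 + o\right)$ ($h{\left(o,n \right)} = \left(o + 1\right) \left(n + n\right) = \left(1 + o\right) 2 n = 2 n \left(1 + o\right)$)
$- 1498 \left(Y{\left(-36,31 \right)} + h{\left(-10,38 \right)}\right) = - 1498 \left(\left(-4 + 2 \left(-36\right)\right) + 2 \cdot 38 \left(1 - 10\right)\right) = - 1498 \left(\left(-4 - 72\right) + 2 \cdot 38 \left(-9\right)\right) = - 1498 \left(-76 - 684\right) = \left(-1498\right) \left(-760\right) = 1138480$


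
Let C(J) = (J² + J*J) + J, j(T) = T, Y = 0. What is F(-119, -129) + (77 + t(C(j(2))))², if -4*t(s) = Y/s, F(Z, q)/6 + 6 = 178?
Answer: 6961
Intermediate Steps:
F(Z, q) = 1032 (F(Z, q) = -36 + 6*178 = -36 + 1068 = 1032)
C(J) = J + 2*J² (C(J) = (J² + J²) + J = 2*J² + J = J + 2*J²)
t(s) = 0 (t(s) = -0/s = -¼*0 = 0)
F(-119, -129) + (77 + t(C(j(2))))² = 1032 + (77 + 0)² = 1032 + 77² = 1032 + 5929 = 6961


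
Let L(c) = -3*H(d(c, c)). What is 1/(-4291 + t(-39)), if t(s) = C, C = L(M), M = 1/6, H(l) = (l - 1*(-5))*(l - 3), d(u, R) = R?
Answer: -12/50965 ≈ -0.00023546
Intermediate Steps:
H(l) = (-3 + l)*(5 + l) (H(l) = (l + 5)*(-3 + l) = (5 + l)*(-3 + l) = (-3 + l)*(5 + l))
M = ⅙ ≈ 0.16667
L(c) = 45 - 6*c - 3*c² (L(c) = -3*(-15 + c² + 2*c) = 45 - 6*c - 3*c²)
C = 527/12 (C = 45 - 6*⅙ - 3*(⅙)² = 45 - 1 - 3*1/36 = 45 - 1 - 1/12 = 527/12 ≈ 43.917)
t(s) = 527/12
1/(-4291 + t(-39)) = 1/(-4291 + 527/12) = 1/(-50965/12) = -12/50965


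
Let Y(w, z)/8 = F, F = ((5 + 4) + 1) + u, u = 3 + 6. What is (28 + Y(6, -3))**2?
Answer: 32400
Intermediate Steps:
u = 9
F = 19 (F = ((5 + 4) + 1) + 9 = (9 + 1) + 9 = 10 + 9 = 19)
Y(w, z) = 152 (Y(w, z) = 8*19 = 152)
(28 + Y(6, -3))**2 = (28 + 152)**2 = 180**2 = 32400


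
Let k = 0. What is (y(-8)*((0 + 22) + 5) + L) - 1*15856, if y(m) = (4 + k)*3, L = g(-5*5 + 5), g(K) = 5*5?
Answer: -15507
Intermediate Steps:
g(K) = 25
L = 25
y(m) = 12 (y(m) = (4 + 0)*3 = 4*3 = 12)
(y(-8)*((0 + 22) + 5) + L) - 1*15856 = (12*((0 + 22) + 5) + 25) - 1*15856 = (12*(22 + 5) + 25) - 15856 = (12*27 + 25) - 15856 = (324 + 25) - 15856 = 349 - 15856 = -15507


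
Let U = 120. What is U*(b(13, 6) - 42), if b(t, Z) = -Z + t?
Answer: -4200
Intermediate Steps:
b(t, Z) = t - Z
U*(b(13, 6) - 42) = 120*((13 - 1*6) - 42) = 120*((13 - 6) - 42) = 120*(7 - 42) = 120*(-35) = -4200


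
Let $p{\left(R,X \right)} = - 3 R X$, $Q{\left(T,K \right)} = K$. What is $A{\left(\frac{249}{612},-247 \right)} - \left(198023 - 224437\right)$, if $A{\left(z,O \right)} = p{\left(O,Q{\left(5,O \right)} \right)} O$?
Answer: $45234083$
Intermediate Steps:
$p{\left(R,X \right)} = - 3 R X$
$A{\left(z,O \right)} = - 3 O^{3}$ ($A{\left(z,O \right)} = - 3 O O O = - 3 O^{2} O = - 3 O^{3}$)
$A{\left(\frac{249}{612},-247 \right)} - \left(198023 - 224437\right) = - 3 \left(-247\right)^{3} - \left(198023 - 224437\right) = \left(-3\right) \left(-15069223\right) - -26414 = 45207669 + 26414 = 45234083$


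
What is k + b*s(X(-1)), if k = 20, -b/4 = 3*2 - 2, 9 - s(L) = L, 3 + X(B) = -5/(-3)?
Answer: -436/3 ≈ -145.33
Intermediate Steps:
X(B) = -4/3 (X(B) = -3 - 5/(-3) = -3 - 5*(-⅓) = -3 + 5/3 = -4/3)
s(L) = 9 - L
b = -16 (b = -4*(3*2 - 2) = -4*(6 - 2) = -4*4 = -16)
k + b*s(X(-1)) = 20 - 16*(9 - 1*(-4/3)) = 20 - 16*(9 + 4/3) = 20 - 16*31/3 = 20 - 496/3 = -436/3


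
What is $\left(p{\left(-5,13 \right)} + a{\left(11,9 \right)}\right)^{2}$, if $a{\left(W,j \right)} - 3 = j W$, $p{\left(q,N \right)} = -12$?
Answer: $8100$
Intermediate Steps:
$a{\left(W,j \right)} = 3 + W j$ ($a{\left(W,j \right)} = 3 + j W = 3 + W j$)
$\left(p{\left(-5,13 \right)} + a{\left(11,9 \right)}\right)^{2} = \left(-12 + \left(3 + 11 \cdot 9\right)\right)^{2} = \left(-12 + \left(3 + 99\right)\right)^{2} = \left(-12 + 102\right)^{2} = 90^{2} = 8100$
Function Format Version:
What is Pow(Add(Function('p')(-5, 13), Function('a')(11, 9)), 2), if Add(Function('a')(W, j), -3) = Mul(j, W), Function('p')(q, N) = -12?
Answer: 8100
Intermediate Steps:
Function('a')(W, j) = Add(3, Mul(W, j)) (Function('a')(W, j) = Add(3, Mul(j, W)) = Add(3, Mul(W, j)))
Pow(Add(Function('p')(-5, 13), Function('a')(11, 9)), 2) = Pow(Add(-12, Add(3, Mul(11, 9))), 2) = Pow(Add(-12, Add(3, 99)), 2) = Pow(Add(-12, 102), 2) = Pow(90, 2) = 8100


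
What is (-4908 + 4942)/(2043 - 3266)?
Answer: -34/1223 ≈ -0.027801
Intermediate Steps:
(-4908 + 4942)/(2043 - 3266) = 34/(-1223) = 34*(-1/1223) = -34/1223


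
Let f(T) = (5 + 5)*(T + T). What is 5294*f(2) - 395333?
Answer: -183573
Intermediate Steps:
f(T) = 20*T (f(T) = 10*(2*T) = 20*T)
5294*f(2) - 395333 = 5294*(20*2) - 395333 = 5294*40 - 395333 = 211760 - 395333 = -183573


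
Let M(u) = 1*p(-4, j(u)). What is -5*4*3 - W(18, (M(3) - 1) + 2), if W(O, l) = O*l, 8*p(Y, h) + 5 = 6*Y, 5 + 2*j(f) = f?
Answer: -51/4 ≈ -12.750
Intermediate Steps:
j(f) = -5/2 + f/2
p(Y, h) = -5/8 + 3*Y/4 (p(Y, h) = -5/8 + (6*Y)/8 = -5/8 + 3*Y/4)
M(u) = -29/8 (M(u) = 1*(-5/8 + (¾)*(-4)) = 1*(-5/8 - 3) = 1*(-29/8) = -29/8)
-5*4*3 - W(18, (M(3) - 1) + 2) = -5*4*3 - 18*((-29/8 - 1) + 2) = -20*3 - 18*(-37/8 + 2) = -60 - 18*(-21)/8 = -60 - 1*(-189/4) = -60 + 189/4 = -51/4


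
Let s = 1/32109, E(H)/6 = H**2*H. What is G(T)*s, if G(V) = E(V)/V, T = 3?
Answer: 18/10703 ≈ 0.0016818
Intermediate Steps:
E(H) = 6*H**3 (E(H) = 6*(H**2*H) = 6*H**3)
G(V) = 6*V**2 (G(V) = (6*V**3)/V = 6*V**2)
s = 1/32109 ≈ 3.1144e-5
G(T)*s = (6*3**2)*(1/32109) = (6*9)*(1/32109) = 54*(1/32109) = 18/10703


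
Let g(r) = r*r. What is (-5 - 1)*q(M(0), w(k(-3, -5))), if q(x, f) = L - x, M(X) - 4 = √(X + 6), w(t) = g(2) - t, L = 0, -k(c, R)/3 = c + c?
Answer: 24 + 6*√6 ≈ 38.697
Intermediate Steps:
k(c, R) = -6*c (k(c, R) = -3*(c + c) = -6*c)
g(r) = r²
w(t) = 4 - t (w(t) = 2² - t = 4 - t)
M(X) = 4 + √(6 + X) (M(X) = 4 + √(X + 6) = 4 + √(6 + X))
q(x, f) = -x (q(x, f) = 0 - x = -x)
(-5 - 1)*q(M(0), w(k(-3, -5))) = (-5 - 1)*(-(4 + √(6 + 0))) = -(-6)*(4 + √6) = -6*(-4 - √6) = 24 + 6*√6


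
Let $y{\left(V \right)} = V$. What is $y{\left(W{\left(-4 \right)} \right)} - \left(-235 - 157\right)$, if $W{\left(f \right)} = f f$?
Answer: $408$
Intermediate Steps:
$W{\left(f \right)} = f^{2}$
$y{\left(W{\left(-4 \right)} \right)} - \left(-235 - 157\right) = \left(-4\right)^{2} - \left(-235 - 157\right) = 16 - -392 = 16 + 392 = 408$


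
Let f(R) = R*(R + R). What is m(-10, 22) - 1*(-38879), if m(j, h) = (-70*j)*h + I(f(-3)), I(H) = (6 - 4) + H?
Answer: 54299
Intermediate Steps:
f(R) = 2*R**2 (f(R) = R*(2*R) = 2*R**2)
I(H) = 2 + H
m(j, h) = 20 - 70*h*j (m(j, h) = (-70*j)*h + (2 + 2*(-3)**2) = -70*h*j + (2 + 2*9) = -70*h*j + (2 + 18) = -70*h*j + 20 = 20 - 70*h*j)
m(-10, 22) - 1*(-38879) = (20 - 70*22*(-10)) - 1*(-38879) = (20 + 15400) + 38879 = 15420 + 38879 = 54299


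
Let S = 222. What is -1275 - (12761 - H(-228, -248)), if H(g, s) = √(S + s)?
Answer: -14036 + I*√26 ≈ -14036.0 + 5.099*I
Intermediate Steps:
H(g, s) = √(222 + s)
-1275 - (12761 - H(-228, -248)) = -1275 - (12761 - √(222 - 248)) = -1275 - (12761 - √(-26)) = -1275 - (12761 - I*√26) = -1275 + (-12761 + I*√26) = -14036 + I*√26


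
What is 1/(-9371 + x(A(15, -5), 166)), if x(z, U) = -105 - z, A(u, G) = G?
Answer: -1/9471 ≈ -0.00010559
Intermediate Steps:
1/(-9371 + x(A(15, -5), 166)) = 1/(-9371 + (-105 - 1*(-5))) = 1/(-9371 + (-105 + 5)) = 1/(-9371 - 100) = 1/(-9471) = -1/9471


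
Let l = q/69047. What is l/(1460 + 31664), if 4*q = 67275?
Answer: 5175/703727024 ≈ 7.3537e-6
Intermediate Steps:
q = 67275/4 (q = (¼)*67275 = 67275/4 ≈ 16819.)
l = 67275/276188 (l = (67275/4)/69047 = (67275/4)*(1/69047) = 67275/276188 ≈ 0.24358)
l/(1460 + 31664) = 67275/(276188*(1460 + 31664)) = (67275/276188)/33124 = (67275/276188)*(1/33124) = 5175/703727024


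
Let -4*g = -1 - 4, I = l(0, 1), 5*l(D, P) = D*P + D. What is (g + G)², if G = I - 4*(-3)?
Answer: 2809/16 ≈ 175.56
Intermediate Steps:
l(D, P) = D/5 + D*P/5 (l(D, P) = (D*P + D)/5 = (D + D*P)/5 = D/5 + D*P/5)
I = 0 (I = (⅕)*0*(1 + 1) = (⅕)*0*2 = 0)
G = 12 (G = 0 - 4*(-3) = 0 + 12 = 12)
g = 5/4 (g = -(-1 - 4)/4 = -¼*(-5) = 5/4 ≈ 1.2500)
(g + G)² = (5/4 + 12)² = (53/4)² = 2809/16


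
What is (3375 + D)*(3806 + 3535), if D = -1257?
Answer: 15548238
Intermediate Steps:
(3375 + D)*(3806 + 3535) = (3375 - 1257)*(3806 + 3535) = 2118*7341 = 15548238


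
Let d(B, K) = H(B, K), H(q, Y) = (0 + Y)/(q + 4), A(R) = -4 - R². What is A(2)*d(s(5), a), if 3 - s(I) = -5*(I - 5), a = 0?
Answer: 0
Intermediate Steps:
H(q, Y) = Y/(4 + q)
s(I) = -22 + 5*I (s(I) = 3 - (-5)*(I - 5) = 3 - (-5)*(-5 + I) = 3 - (25 - 5*I) = 3 + (-25 + 5*I) = -22 + 5*I)
d(B, K) = K/(4 + B)
A(2)*d(s(5), a) = (-4 - 1*2²)*(0/(4 + (-22 + 5*5))) = (-4 - 1*4)*(0/(4 + (-22 + 25))) = (-4 - 4)*(0/(4 + 3)) = -0/7 = -8*0 = 0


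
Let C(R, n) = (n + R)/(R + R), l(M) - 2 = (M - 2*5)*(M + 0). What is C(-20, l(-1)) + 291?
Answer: 11647/40 ≈ 291.17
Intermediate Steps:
l(M) = 2 + M*(-10 + M) (l(M) = 2 + (M - 2*5)*(M + 0) = 2 + (M - 10)*M = 2 + (-10 + M)*M = 2 + M*(-10 + M))
C(R, n) = (R + n)/(2*R) (C(R, n) = (R + n)/((2*R)) = (R + n)*(1/(2*R)) = (R + n)/(2*R))
C(-20, l(-1)) + 291 = (½)*(-20 + (2 + (-1)² - 10*(-1)))/(-20) + 291 = (½)*(-1/20)*(-20 + (2 + 1 + 10)) + 291 = (½)*(-1/20)*(-20 + 13) + 291 = (½)*(-1/20)*(-7) + 291 = 7/40 + 291 = 11647/40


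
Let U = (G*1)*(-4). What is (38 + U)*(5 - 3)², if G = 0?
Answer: 152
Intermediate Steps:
U = 0 (U = (0*1)*(-4) = 0*(-4) = 0)
(38 + U)*(5 - 3)² = (38 + 0)*(5 - 3)² = 38*2² = 38*4 = 152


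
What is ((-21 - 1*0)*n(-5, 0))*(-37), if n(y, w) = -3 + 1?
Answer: -1554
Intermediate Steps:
n(y, w) = -2
((-21 - 1*0)*n(-5, 0))*(-37) = ((-21 - 1*0)*(-2))*(-37) = ((-21 + 0)*(-2))*(-37) = -21*(-2)*(-37) = 42*(-37) = -1554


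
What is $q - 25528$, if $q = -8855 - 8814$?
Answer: $-43197$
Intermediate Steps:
$q = -17669$
$q - 25528 = -17669 - 25528 = -43197$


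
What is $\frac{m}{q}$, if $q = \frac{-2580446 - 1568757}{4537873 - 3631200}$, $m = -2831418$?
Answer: $\frac{2567170252314}{4149203} \approx 6.1871 \cdot 10^{5}$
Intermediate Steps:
$q = - \frac{4149203}{906673} \approx -4.5763$
$\frac{m}{q} = - \frac{2831418}{- \frac{4149203}{906673}} = \left(-2831418\right) \left(- \frac{906673}{4149203}\right) = \frac{2567170252314}{4149203}$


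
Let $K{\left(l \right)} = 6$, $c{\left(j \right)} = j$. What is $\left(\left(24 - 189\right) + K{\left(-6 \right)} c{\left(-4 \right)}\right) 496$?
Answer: $-93744$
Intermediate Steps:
$\left(\left(24 - 189\right) + K{\left(-6 \right)} c{\left(-4 \right)}\right) 496 = \left(\left(24 - 189\right) + 6 \left(-4\right)\right) 496 = \left(\left(24 - 189\right) - 24\right) 496 = \left(-165 - 24\right) 496 = \left(-189\right) 496 = -93744$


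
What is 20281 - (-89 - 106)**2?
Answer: -17744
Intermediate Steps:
20281 - (-89 - 106)**2 = 20281 - 1*(-195)**2 = 20281 - 1*38025 = 20281 - 38025 = -17744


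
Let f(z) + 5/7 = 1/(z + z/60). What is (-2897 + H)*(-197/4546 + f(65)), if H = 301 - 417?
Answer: 56453294449/25234846 ≈ 2237.1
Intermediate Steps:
H = -116
f(z) = -5/7 + 60/(61*z) (f(z) = -5/7 + 1/(z + z/60) = -5/7 + 1/(61*z/60) = -5/7 + 60/(61*z))
(-2897 + H)*(-197/4546 + f(65)) = (-2897 - 116)*(-197/4546 + (5/427)*(84 - 61*65)/65) = -3013*(-197*1/4546 + (5/427)*(1/65)*(84 - 3965)) = -3013*(-197/4546 + (5/427)*(1/65)*(-3881)) = -3013*(-197/4546 - 3881/5551) = -3013*(-18736573/25234846) = 56453294449/25234846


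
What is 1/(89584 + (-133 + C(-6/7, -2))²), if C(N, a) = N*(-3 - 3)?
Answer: 49/5190641 ≈ 9.4401e-6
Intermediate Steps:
C(N, a) = -6*N (C(N, a) = N*(-6) = -6*N)
1/(89584 + (-133 + C(-6/7, -2))²) = 1/(89584 + (-133 - (-36)/7)²) = 1/(89584 + (-133 - 6*(-6/7))²) = 1/(89584 + (-133 + 36/7)²) = 1/(89584 + (-895/7)²) = 1/(89584 + 801025/49) = 1/(5190641/49) = 49/5190641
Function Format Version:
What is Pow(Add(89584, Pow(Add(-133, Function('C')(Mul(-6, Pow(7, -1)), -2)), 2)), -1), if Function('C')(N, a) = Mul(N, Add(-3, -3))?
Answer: Rational(49, 5190641) ≈ 9.4401e-6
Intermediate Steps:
Function('C')(N, a) = Mul(-6, N) (Function('C')(N, a) = Mul(N, -6) = Mul(-6, N))
Pow(Add(89584, Pow(Add(-133, Function('C')(Mul(-6, Pow(7, -1)), -2)), 2)), -1) = Pow(Add(89584, Pow(Add(-133, Mul(-6, Mul(-6, Pow(7, -1)))), 2)), -1) = Pow(Add(89584, Pow(Add(-133, Mul(-6, Mul(-6, Rational(1, 7)))), 2)), -1) = Pow(Add(89584, Pow(Add(-133, Mul(-6, Rational(-6, 7))), 2)), -1) = Pow(Add(89584, Pow(Add(-133, Rational(36, 7)), 2)), -1) = Pow(Add(89584, Pow(Rational(-895, 7), 2)), -1) = Pow(Add(89584, Rational(801025, 49)), -1) = Pow(Rational(5190641, 49), -1) = Rational(49, 5190641)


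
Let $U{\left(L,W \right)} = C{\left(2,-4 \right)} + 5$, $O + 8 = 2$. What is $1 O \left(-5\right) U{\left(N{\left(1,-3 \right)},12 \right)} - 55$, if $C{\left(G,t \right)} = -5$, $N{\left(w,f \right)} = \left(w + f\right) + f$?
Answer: $-55$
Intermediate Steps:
$O = -6$ ($O = -8 + 2 = -6$)
$N{\left(w,f \right)} = w + 2 f$ ($N{\left(w,f \right)} = \left(f + w\right) + f = w + 2 f$)
$U{\left(L,W \right)} = 0$ ($U{\left(L,W \right)} = -5 + 5 = 0$)
$1 O \left(-5\right) U{\left(N{\left(1,-3 \right)},12 \right)} - 55 = 1 \left(-6\right) \left(-5\right) 0 - 55 = \left(-6\right) \left(-5\right) 0 - 55 = 30 \cdot 0 - 55 = 0 - 55 = -55$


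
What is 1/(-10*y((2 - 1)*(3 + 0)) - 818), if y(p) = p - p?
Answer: -1/818 ≈ -0.0012225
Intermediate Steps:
y(p) = 0
1/(-10*y((2 - 1)*(3 + 0)) - 818) = 1/(-10*0 - 818) = 1/(0 - 818) = 1/(-818) = -1/818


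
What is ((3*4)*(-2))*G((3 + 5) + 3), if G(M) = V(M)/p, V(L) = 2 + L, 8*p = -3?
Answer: 832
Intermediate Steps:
p = -3/8 (p = (⅛)*(-3) = -3/8 ≈ -0.37500)
G(M) = -16/3 - 8*M/3 (G(M) = (2 + M)/(-3/8) = (2 + M)*(-8/3) = -16/3 - 8*M/3)
((3*4)*(-2))*G((3 + 5) + 3) = ((3*4)*(-2))*(-16/3 - 8*((3 + 5) + 3)/3) = (12*(-2))*(-16/3 - 8*(8 + 3)/3) = -24*(-16/3 - 8/3*11) = -24*(-16/3 - 88/3) = -24*(-104/3) = 832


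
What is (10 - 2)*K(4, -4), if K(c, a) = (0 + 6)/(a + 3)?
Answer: -48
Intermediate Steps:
K(c, a) = 6/(3 + a)
(10 - 2)*K(4, -4) = (10 - 2)*(6/(3 - 4)) = 8*(6/(-1)) = 8*(6*(-1)) = 8*(-6) = -48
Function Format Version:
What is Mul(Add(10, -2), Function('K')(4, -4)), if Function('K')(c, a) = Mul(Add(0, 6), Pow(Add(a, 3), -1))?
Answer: -48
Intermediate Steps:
Function('K')(c, a) = Mul(6, Pow(Add(3, a), -1))
Mul(Add(10, -2), Function('K')(4, -4)) = Mul(Add(10, -2), Mul(6, Pow(Add(3, -4), -1))) = Mul(8, Mul(6, Pow(-1, -1))) = Mul(8, Mul(6, -1)) = Mul(8, -6) = -48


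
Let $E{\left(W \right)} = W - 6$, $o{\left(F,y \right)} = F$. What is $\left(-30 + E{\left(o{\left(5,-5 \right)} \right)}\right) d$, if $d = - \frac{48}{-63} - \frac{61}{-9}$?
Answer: $- \frac{14725}{63} \approx -233.73$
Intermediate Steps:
$E{\left(W \right)} = -6 + W$
$d = \frac{475}{63}$ ($d = \left(-48\right) \left(- \frac{1}{63}\right) - - \frac{61}{9} = \frac{16}{21} + \frac{61}{9} = \frac{475}{63} \approx 7.5397$)
$\left(-30 + E{\left(o{\left(5,-5 \right)} \right)}\right) d = \left(-30 + \left(-6 + 5\right)\right) \frac{475}{63} = \left(-30 - 1\right) \frac{475}{63} = \left(-31\right) \frac{475}{63} = - \frac{14725}{63}$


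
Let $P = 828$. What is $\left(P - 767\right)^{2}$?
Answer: $3721$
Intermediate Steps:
$\left(P - 767\right)^{2} = \left(828 - 767\right)^{2} = 61^{2} = 3721$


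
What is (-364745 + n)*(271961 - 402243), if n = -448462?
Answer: 105946234374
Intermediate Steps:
(-364745 + n)*(271961 - 402243) = (-364745 - 448462)*(271961 - 402243) = -813207*(-130282) = 105946234374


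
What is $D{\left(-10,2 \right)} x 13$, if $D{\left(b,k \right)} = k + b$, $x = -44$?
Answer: $4576$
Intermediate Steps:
$D{\left(b,k \right)} = b + k$
$D{\left(-10,2 \right)} x 13 = \left(-10 + 2\right) \left(-44\right) 13 = \left(-8\right) \left(-44\right) 13 = 352 \cdot 13 = 4576$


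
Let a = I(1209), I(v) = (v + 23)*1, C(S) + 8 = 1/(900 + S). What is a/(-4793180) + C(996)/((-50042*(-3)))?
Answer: -15120474319/48725909411760 ≈ -0.00031032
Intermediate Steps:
C(S) = -8 + 1/(900 + S)
I(v) = 23 + v (I(v) = (23 + v)*1 = 23 + v)
a = 1232 (a = 23 + 1209 = 1232)
a/(-4793180) + C(996)/((-50042*(-3))) = 1232/(-4793180) + ((-7199 - 8*996)/(900 + 996))/((-50042*(-3))) = 1232*(-1/4793180) + ((-7199 - 7968)/1896)/150126 = -44/171185 + ((1/1896)*(-15167))*(1/150126) = -44/171185 - 15167/1896*1/150126 = -44/171185 - 15167/284638896 = -15120474319/48725909411760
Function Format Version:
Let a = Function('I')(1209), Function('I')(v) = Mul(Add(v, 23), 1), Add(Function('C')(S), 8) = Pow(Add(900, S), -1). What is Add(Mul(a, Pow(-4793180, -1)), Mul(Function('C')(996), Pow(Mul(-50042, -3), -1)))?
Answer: Rational(-15120474319, 48725909411760) ≈ -0.00031032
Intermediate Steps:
Function('C')(S) = Add(-8, Pow(Add(900, S), -1))
Function('I')(v) = Add(23, v) (Function('I')(v) = Mul(Add(23, v), 1) = Add(23, v))
a = 1232 (a = Add(23, 1209) = 1232)
Add(Mul(a, Pow(-4793180, -1)), Mul(Function('C')(996), Pow(Mul(-50042, -3), -1))) = Add(Mul(1232, Pow(-4793180, -1)), Mul(Mul(Pow(Add(900, 996), -1), Add(-7199, Mul(-8, 996))), Pow(Mul(-50042, -3), -1))) = Add(Mul(1232, Rational(-1, 4793180)), Mul(Mul(Pow(1896, -1), Add(-7199, -7968)), Pow(150126, -1))) = Add(Rational(-44, 171185), Mul(Mul(Rational(1, 1896), -15167), Rational(1, 150126))) = Add(Rational(-44, 171185), Mul(Rational(-15167, 1896), Rational(1, 150126))) = Add(Rational(-44, 171185), Rational(-15167, 284638896)) = Rational(-15120474319, 48725909411760)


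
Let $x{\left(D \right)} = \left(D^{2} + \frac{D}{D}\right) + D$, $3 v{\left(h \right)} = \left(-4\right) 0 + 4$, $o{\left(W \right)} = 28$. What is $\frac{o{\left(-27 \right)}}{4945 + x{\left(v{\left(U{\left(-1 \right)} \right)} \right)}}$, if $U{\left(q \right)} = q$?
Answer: $\frac{126}{22271} \approx 0.0056576$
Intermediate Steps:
$v{\left(h \right)} = \frac{4}{3}$ ($v{\left(h \right)} = \frac{\left(-4\right) 0 + 4}{3} = \frac{0 + 4}{3} = \frac{1}{3} \cdot 4 = \frac{4}{3}$)
$x{\left(D \right)} = 1 + D + D^{2}$ ($x{\left(D \right)} = \left(D^{2} + 1\right) + D = \left(1 + D^{2}\right) + D = 1 + D + D^{2}$)
$\frac{o{\left(-27 \right)}}{4945 + x{\left(v{\left(U{\left(-1 \right)} \right)} \right)}} = \frac{28}{4945 + \left(1 + \frac{4}{3} + \left(\frac{4}{3}\right)^{2}\right)} = \frac{28}{4945 + \left(1 + \frac{4}{3} + \frac{16}{9}\right)} = \frac{28}{4945 + \frac{37}{9}} = \frac{28}{\frac{44542}{9}} = 28 \cdot \frac{9}{44542} = \frac{126}{22271}$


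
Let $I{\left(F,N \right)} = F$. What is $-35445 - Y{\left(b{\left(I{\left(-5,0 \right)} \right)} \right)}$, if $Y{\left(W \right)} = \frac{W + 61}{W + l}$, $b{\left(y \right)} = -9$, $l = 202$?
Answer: $- \frac{6840937}{193} \approx -35445.0$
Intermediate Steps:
$Y{\left(W \right)} = \frac{61 + W}{202 + W}$ ($Y{\left(W \right)} = \frac{W + 61}{W + 202} = \frac{61 + W}{202 + W}$)
$-35445 - Y{\left(b{\left(I{\left(-5,0 \right)} \right)} \right)} = -35445 - \frac{61 - 9}{202 - 9} = -35445 - \frac{1}{193} \cdot 52 = -35445 - \frac{52}{193} = - \frac{6840937}{193}$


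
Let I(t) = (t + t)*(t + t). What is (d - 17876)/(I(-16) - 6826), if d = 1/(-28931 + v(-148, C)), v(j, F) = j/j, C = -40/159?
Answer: 172384227/55950620 ≈ 3.0810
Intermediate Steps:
C = -40/159 (C = -40*1/159 = -40/159 ≈ -0.25157)
v(j, F) = 1
I(t) = 4*t**2 (I(t) = (2*t)*(2*t) = 4*t**2)
d = -1/28930 (d = 1/(-28931 + 1) = 1/(-28930) = -1/28930 ≈ -3.4566e-5)
(d - 17876)/(I(-16) - 6826) = (-1/28930 - 17876)/(4*(-16)**2 - 6826) = -517152681/(28930*(4*256 - 6826)) = -517152681/(28930*(1024 - 6826)) = -517152681/28930/(-5802) = -517152681/28930*(-1/5802) = 172384227/55950620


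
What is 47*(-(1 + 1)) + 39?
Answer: -55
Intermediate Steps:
47*(-(1 + 1)) + 39 = 47*(-1*2) + 39 = 47*(-2) + 39 = -94 + 39 = -55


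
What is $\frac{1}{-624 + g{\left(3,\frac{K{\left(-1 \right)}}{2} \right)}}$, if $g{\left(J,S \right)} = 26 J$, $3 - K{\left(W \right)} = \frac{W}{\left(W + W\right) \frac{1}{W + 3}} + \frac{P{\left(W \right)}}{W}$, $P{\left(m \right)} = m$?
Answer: $- \frac{1}{546} \approx -0.0018315$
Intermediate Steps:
$K{\left(W \right)} = \frac{1}{2} - \frac{W}{2}$ ($K{\left(W \right)} = 3 - \left(\frac{W}{\left(W + W\right) \frac{1}{W + 3}} + \frac{W}{W}\right) = 3 - \left(\frac{W}{2 W \frac{1}{3 + W}} + 1\right) = 3 - \left(W \frac{3 + W}{2 W} + 1\right) = 3 - \left(\left(\frac{3}{2} + \frac{W}{2}\right) + 1\right) = 3 - \left(\frac{5}{2} + \frac{W}{2}\right) = \frac{1}{2} - \frac{W}{2}$)
$\frac{1}{-624 + g{\left(3,\frac{K{\left(-1 \right)}}{2} \right)}} = \frac{1}{-624 + 26 \cdot 3} = \frac{1}{-624 + 78} = \frac{1}{-546} = - \frac{1}{546}$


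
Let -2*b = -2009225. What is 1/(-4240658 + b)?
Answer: -2/6472091 ≈ -3.0902e-7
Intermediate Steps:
b = 2009225/2 (b = -1/2*(-2009225) = 2009225/2 ≈ 1.0046e+6)
1/(-4240658 + b) = 1/(-4240658 + 2009225/2) = 1/(-6472091/2) = -2/6472091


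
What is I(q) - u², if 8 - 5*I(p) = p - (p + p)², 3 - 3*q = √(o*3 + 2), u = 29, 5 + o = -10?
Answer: -37918/45 - 7*I*√43/15 ≈ -842.62 - 3.0601*I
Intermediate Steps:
o = -15 (o = -5 - 10 = -15)
q = 1 - I*√43/3 (q = 1 - √(-15*3 + 2)/3 = 1 - √(-45 + 2)/3 = 1 - I*√43/3 ≈ 1.0 - 2.1858*I)
I(p) = 8/5 - p/5 + 4*p²/5 (I(p) = 8/5 - (p - (p + p)²)/5 = 8/5 - (p - (2*p)²)/5 = 8/5 - (p - 4*p²)/5 = 8/5 + (-p/5 + 4*p²/5) = 8/5 - p/5 + 4*p²/5)
I(q) - u² = (8/5 - (1 - I*√43/3)/5 + 4*(1 - I*√43/3)²/5) - 1*29² = (8/5 + (-⅕ + I*√43/15) + 4*(1 - I*√43/3)²/5) - 1*841 = (7/5 + 4*(1 - I*√43/3)²/5 + I*√43/15) - 841 = -4198/5 + 4*(1 - I*√43/3)²/5 + I*√43/15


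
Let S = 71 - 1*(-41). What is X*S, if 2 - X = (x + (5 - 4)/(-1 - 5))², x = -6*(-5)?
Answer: -895132/9 ≈ -99459.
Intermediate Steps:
x = 30 (x = -1*(-30) = 30)
X = -31969/36 (X = 2 - (30 + (5 - 4)/(-1 - 5))² = 2 - (30 + 1/(-6))² = 2 - (30 + 1*(-⅙))² = 2 - (30 - ⅙)² = 2 - (179/6)² = 2 - 1*32041/36 = 2 - 32041/36 = -31969/36 ≈ -888.03)
S = 112 (S = 71 + 41 = 112)
X*S = -31969/36*112 = -895132/9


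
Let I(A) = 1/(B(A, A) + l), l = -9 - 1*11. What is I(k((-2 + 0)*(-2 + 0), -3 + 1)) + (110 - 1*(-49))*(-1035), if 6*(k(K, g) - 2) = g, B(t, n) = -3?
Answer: -3784996/23 ≈ -1.6457e+5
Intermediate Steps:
l = -20 (l = -9 - 11 = -20)
k(K, g) = 2 + g/6
I(A) = -1/23 (I(A) = 1/(-3 - 20) = 1/(-23) = -1/23)
I(k((-2 + 0)*(-2 + 0), -3 + 1)) + (110 - 1*(-49))*(-1035) = -1/23 + (110 - 1*(-49))*(-1035) = -1/23 + (110 + 49)*(-1035) = -1/23 + 159*(-1035) = -1/23 - 164565 = -3784996/23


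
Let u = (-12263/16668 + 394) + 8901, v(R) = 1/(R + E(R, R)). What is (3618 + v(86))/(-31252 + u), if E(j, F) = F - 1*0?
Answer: -2593111599/15737636177 ≈ -0.16477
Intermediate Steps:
E(j, F) = F (E(j, F) = F + 0 = F)
v(R) = 1/(2*R) (v(R) = 1/(R + R) = 1/(2*R))
u = 154916797/16668 (u = (-12263*1/16668 + 394) + 8901 = (-12263/16668 + 394) + 8901 = 6554929/16668 + 8901 = 154916797/16668 ≈ 9294.3)
(3618 + v(86))/(-31252 + u) = (3618 + (½)/86)/(-31252 + 154916797/16668) = (3618 + (½)*(1/86))/(-365991539/16668) = (3618 + 1/172)*(-16668/365991539) = (622297/172)*(-16668/365991539) = -2593111599/15737636177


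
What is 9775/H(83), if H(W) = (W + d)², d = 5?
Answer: 9775/7744 ≈ 1.2623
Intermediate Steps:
H(W) = (5 + W)² (H(W) = (W + 5)² = (5 + W)²)
9775/H(83) = 9775/((5 + 83)²) = 9775/(88²) = 9775/7744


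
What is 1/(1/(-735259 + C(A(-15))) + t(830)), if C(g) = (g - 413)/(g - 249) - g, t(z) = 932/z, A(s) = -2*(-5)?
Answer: 72927488520/81889562623 ≈ 0.89056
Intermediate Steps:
A(s) = 10
C(g) = -g + (-413 + g)/(-249 + g) (C(g) = (-413 + g)/(-249 + g) - g = -g + (-413 + g)/(-249 + g))
1/(1/(-735259 + C(A(-15))) + t(830)) = 1/(1/(-735259 + (-413 - 1*10² + 250*10)/(-249 + 10)) + 932/830) = 1/(1/(-735259 + (-413 - 1*100 + 2500)/(-239)) + 932*(1/830)) = 1/(1/(-735259 - (-413 - 100 + 2500)/239) + 466/415) = 1/(1/(-735259 - 1/239*1987) + 466/415) = 1/(1/(-735259 - 1987/239) + 466/415) = 1/(1/(-175728888/239) + 466/415) = 1/(-239/175728888 + 466/415) = 1/(81889562623/72927488520) = 72927488520/81889562623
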